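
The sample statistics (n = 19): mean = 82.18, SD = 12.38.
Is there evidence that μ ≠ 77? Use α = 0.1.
One-sample t-test:
H₀: μ = 77
H₁: μ ≠ 77
df = n - 1 = 18
t = (x̄ - μ₀) / (s/√n) = (82.18 - 77) / (12.38/√19) = 1.824
p-value = 0.0848

Since p-value < α = 0.1, we reject H₀.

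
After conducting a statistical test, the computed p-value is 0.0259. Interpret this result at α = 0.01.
Since p = 0.0259 > α = 0.01, fail to reject H₀.
There is insufficient evidence to reject the null hypothesis; the result is not statistically significant at the 0.01 level.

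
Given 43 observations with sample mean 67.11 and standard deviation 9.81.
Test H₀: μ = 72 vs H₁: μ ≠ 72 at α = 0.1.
One-sample t-test:
H₀: μ = 72
H₁: μ ≠ 72
df = n - 1 = 42
t = (x̄ - μ₀) / (s/√n) = (67.11 - 72) / (9.81/√43) = -3.269
p-value = 0.0022

Since p-value < α = 0.1, we reject H₀.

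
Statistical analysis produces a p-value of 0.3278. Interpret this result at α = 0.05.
Since p = 0.3278 > α = 0.05, fail to reject H₀.
There is insufficient evidence to reject the null hypothesis; the result is not statistically significant at the 0.05 level.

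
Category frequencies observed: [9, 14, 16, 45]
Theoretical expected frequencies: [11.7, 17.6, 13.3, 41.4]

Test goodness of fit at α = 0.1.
Chi-square goodness of fit test:
H₀: observed counts match expected distribution
H₁: observed counts differ from expected distribution
df = k - 1 = 3
χ² = Σ(O - E)²/E
   = (9 - 11.7)²/11.7 + (14 - 17.6)²/17.6 + (16 - 13.3)²/13.3 + (45 - 41.4)²/41.4
   = 0.623 + 0.736 + 0.548 + 0.313
   = 2.22
p-value = 0.5279

Since p-value > α = 0.1, we fail to reject H₀.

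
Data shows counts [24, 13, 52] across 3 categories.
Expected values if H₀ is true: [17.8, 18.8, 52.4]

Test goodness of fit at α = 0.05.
Chi-square goodness of fit test:
H₀: observed counts match expected distribution
H₁: observed counts differ from expected distribution
df = k - 1 = 2
χ² = Σ(O - E)²/E
   = (24 - 17.8)²/17.8 + (13 - 18.8)²/18.8 + (52 - 52.4)²/52.4
   = 2.160 + 1.789 + 0.003
   = 3.95
p-value = 0.1386

Since p-value > α = 0.05, we fail to reject H₀.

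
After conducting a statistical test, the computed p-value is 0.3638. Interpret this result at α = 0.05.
Since p = 0.3638 > α = 0.05, fail to reject H₀.
There is insufficient evidence to reject the null hypothesis; the result is not statistically significant at the 0.05 level.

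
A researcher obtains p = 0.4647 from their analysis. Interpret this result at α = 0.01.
Since p = 0.4647 > α = 0.01, fail to reject H₀.
There is insufficient evidence to reject the null hypothesis; the result is not statistically significant at the 0.01 level.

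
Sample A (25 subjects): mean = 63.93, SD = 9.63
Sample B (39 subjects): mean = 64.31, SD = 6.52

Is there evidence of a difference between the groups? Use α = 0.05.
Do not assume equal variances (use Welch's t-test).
Welch's two-sample t-test:
H₀: μ₁ = μ₂
H₁: μ₁ ≠ μ₂
s₁²/n₁ = 9.63²/25 = 3.7095,  s₂²/n₂ = 6.52²/39 = 1.0900
SE = √(s₁²/n₁ + s₂²/n₂) = √(3.7095 + 1.0900) = 2.1908
df (Welch-Satterthwaite) = (s₁²/n₁ + s₂²/n₂)² / [(s₁²/n₁)²/(n₁-1) + (s₂²/n₂)²/(n₂-1)] ≈ 38.10
t = (x̄₁ - x̄₂) / SE = (63.93 - 64.31) / 2.1908 = -0.38 / 2.1908 = -0.173
p-value = 0.8632

Since p-value > α = 0.05, we fail to reject H₀.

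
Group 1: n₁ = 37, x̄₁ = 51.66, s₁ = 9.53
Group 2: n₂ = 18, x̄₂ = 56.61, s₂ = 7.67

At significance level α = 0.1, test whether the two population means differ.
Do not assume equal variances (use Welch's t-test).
Welch's two-sample t-test:
H₀: μ₁ = μ₂
H₁: μ₁ ≠ μ₂
s₁²/n₁ = 9.53²/37 = 2.4546,  s₂²/n₂ = 7.67²/18 = 3.2683
SE = √(s₁²/n₁ + s₂²/n₂) = √(2.4546 + 3.2683) = 2.3923
df (Welch-Satterthwaite) = (s₁²/n₁ + s₂²/n₂)² / [(s₁²/n₁)²/(n₁-1) + (s₂²/n₂)²/(n₂-1)] ≈ 41.16
t = (x̄₁ - x̄₂) / SE = (51.66 - 56.61) / 2.3923 = -4.95 / 2.3923 = -2.069
p-value = 0.0448

Since p-value < α = 0.1, we reject H₀.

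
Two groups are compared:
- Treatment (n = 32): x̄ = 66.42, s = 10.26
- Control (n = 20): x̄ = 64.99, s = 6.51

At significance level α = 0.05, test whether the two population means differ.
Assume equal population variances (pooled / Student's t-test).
Student's two-sample t-test (equal variances):
H₀: μ₁ = μ₂
H₁: μ₁ ≠ μ₂
df = n₁ + n₂ - 2 = 50
Pooled variance s_p² = [(n₁-1)s₁² + (n₂-1)s₂²] / (n₁ + n₂ - 2) = [(31)(10.26²) + (19)(6.51²)] / 50 = 81.3704
SE = √(s_p²(1/n₁ + 1/n₂)) = √(81.3704 × (1/32 + 1/20)) = 2.5713
t = (x̄₁ - x̄₂) / SE = (66.42 - 64.99) / 2.5713 = 1.43 / 2.5713 = 0.556
p-value = 0.5806

Since p-value > α = 0.05, we fail to reject H₀.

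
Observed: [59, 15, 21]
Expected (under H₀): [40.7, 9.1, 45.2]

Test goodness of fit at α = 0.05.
Chi-square goodness of fit test:
H₀: observed counts match expected distribution
H₁: observed counts differ from expected distribution
df = k - 1 = 2
χ² = Σ(O - E)²/E
   = (59 - 40.7)²/40.7 + (15 - 9.1)²/9.1 + (21 - 45.2)²/45.2
   = 8.228 + 3.825 + 12.957
   = 25.01
p-value < 0.0001

Since p-value < α = 0.05, we reject H₀.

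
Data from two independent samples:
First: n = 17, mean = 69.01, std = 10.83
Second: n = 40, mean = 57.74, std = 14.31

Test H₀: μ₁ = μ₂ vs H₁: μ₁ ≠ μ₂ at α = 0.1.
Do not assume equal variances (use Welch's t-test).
Welch's two-sample t-test:
H₀: μ₁ = μ₂
H₁: μ₁ ≠ μ₂
s₁²/n₁ = 10.83²/17 = 6.8993,  s₂²/n₂ = 14.31²/40 = 5.1194
SE = √(s₁²/n₁ + s₂²/n₂) = √(6.8993 + 5.1194) = 3.4668
df (Welch-Satterthwaite) = (s₁²/n₁ + s₂²/n₂)² / [(s₁²/n₁)²/(n₁-1) + (s₂²/n₂)²/(n₂-1)] ≈ 39.61
t = (x̄₁ - x̄₂) / SE = (69.01 - 57.74) / 3.4668 = 11.27 / 3.4668 = 3.251
p-value = 0.0024

Since p-value < α = 0.1, we reject H₀.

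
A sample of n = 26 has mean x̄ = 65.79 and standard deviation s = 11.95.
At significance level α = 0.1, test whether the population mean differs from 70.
One-sample t-test:
H₀: μ = 70
H₁: μ ≠ 70
df = n - 1 = 25
t = (x̄ - μ₀) / (s/√n) = (65.79 - 70) / (11.95/√26) = -1.796
p-value = 0.0845

Since p-value < α = 0.1, we reject H₀.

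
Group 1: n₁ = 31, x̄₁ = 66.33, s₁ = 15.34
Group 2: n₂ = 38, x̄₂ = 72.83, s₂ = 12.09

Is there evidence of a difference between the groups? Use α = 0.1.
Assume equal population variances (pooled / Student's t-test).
Student's two-sample t-test (equal variances):
H₀: μ₁ = μ₂
H₁: μ₁ ≠ μ₂
df = n₁ + n₂ - 2 = 67
Pooled variance s_p² = [(n₁-1)s₁² + (n₂-1)s₂²] / (n₁ + n₂ - 2) = [(30)(15.34²) + (37)(12.09²)] / 67 = 186.0849
SE = √(s_p²(1/n₁ + 1/n₂)) = √(186.0849 × (1/31 + 1/38)) = 3.3015
t = (x̄₁ - x̄₂) / SE = (66.33 - 72.83) / 3.3015 = -6.50 / 3.3015 = -1.969
p-value = 0.0531

Since p-value < α = 0.1, we reject H₀.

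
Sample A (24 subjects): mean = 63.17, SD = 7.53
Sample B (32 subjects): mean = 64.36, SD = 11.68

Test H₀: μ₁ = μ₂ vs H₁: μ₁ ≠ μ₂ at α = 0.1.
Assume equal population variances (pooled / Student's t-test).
Student's two-sample t-test (equal variances):
H₀: μ₁ = μ₂
H₁: μ₁ ≠ μ₂
df = n₁ + n₂ - 2 = 54
Pooled variance s_p² = [(n₁-1)s₁² + (n₂-1)s₂²] / (n₁ + n₂ - 2) = [(23)(7.53²) + (31)(11.68²)] / 54 = 102.4669
SE = √(s_p²(1/n₁ + 1/n₂)) = √(102.4669 × (1/24 + 1/32)) = 2.7334
t = (x̄₁ - x̄₂) / SE = (63.17 - 64.36) / 2.7334 = -1.19 / 2.7334 = -0.435
p-value = 0.6650

Since p-value > α = 0.1, we fail to reject H₀.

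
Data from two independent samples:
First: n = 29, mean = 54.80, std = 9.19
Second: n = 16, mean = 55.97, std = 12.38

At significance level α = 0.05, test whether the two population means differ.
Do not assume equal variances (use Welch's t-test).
Welch's two-sample t-test:
H₀: μ₁ = μ₂
H₁: μ₁ ≠ μ₂
s₁²/n₁ = 9.19²/29 = 2.9123,  s₂²/n₂ = 12.38²/16 = 9.5790
SE = √(s₁²/n₁ + s₂²/n₂) = √(2.9123 + 9.5790) = 3.5343
df (Welch-Satterthwaite) = (s₁²/n₁ + s₂²/n₂)² / [(s₁²/n₁)²/(n₁-1) + (s₂²/n₂)²/(n₂-1)] ≈ 24.30
t = (x̄₁ - x̄₂) / SE = (54.80 - 55.97) / 3.5343 = -1.17 / 3.5343 = -0.331
p-value = 0.7435

Since p-value > α = 0.05, we fail to reject H₀.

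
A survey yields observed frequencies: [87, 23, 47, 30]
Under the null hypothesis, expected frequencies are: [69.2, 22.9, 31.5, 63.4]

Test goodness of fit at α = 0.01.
Chi-square goodness of fit test:
H₀: observed counts match expected distribution
H₁: observed counts differ from expected distribution
df = k - 1 = 3
χ² = Σ(O - E)²/E
   = (87 - 69.2)²/69.2 + (23 - 22.9)²/22.9 + (47 - 31.5)²/31.5 + (30 - 63.4)²/63.4
   = 4.579 + 0.000 + 7.627 + 17.596
   = 29.80
p-value < 0.0001

Since p-value < α = 0.01, we reject H₀.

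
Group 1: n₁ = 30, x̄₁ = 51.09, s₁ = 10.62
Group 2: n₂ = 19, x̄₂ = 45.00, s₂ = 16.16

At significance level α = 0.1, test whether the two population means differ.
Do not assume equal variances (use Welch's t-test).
Welch's two-sample t-test:
H₀: μ₁ = μ₂
H₁: μ₁ ≠ μ₂
s₁²/n₁ = 10.62²/30 = 3.7595,  s₂²/n₂ = 16.16²/19 = 13.7445
SE = √(s₁²/n₁ + s₂²/n₂) = √(3.7595 + 13.7445) = 4.1838
df (Welch-Satterthwaite) = (s₁²/n₁ + s₂²/n₂)² / [(s₁²/n₁)²/(n₁-1) + (s₂²/n₂)²/(n₂-1)] ≈ 27.90
t = (x̄₁ - x̄₂) / SE = (51.09 - 45.00) / 4.1838 = 6.09 / 4.1838 = 1.456
p-value = 0.1567

Since p-value > α = 0.1, we fail to reject H₀.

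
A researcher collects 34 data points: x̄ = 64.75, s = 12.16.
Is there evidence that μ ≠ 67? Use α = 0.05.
One-sample t-test:
H₀: μ = 67
H₁: μ ≠ 67
df = n - 1 = 33
t = (x̄ - μ₀) / (s/√n) = (64.75 - 67) / (12.16/√34) = -1.079
p-value = 0.2884

Since p-value > α = 0.05, we fail to reject H₀.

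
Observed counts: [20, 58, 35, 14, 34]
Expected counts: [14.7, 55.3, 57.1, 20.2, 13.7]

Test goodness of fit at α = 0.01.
Chi-square goodness of fit test:
H₀: observed counts match expected distribution
H₁: observed counts differ from expected distribution
df = k - 1 = 4
χ² = Σ(O - E)²/E
   = (20 - 14.7)²/14.7 + (58 - 55.3)²/55.3 + (35 - 57.1)²/57.1 + (14 - 20.2)²/20.2 + (34 - 13.7)²/13.7
   = 1.911 + 0.132 + 8.554 + 1.903 + 30.080
   = 42.58
p-value < 0.0001

Since p-value < α = 0.01, we reject H₀.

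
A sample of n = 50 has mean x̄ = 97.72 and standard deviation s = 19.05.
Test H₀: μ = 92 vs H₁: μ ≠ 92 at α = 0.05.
One-sample t-test:
H₀: μ = 92
H₁: μ ≠ 92
df = n - 1 = 49
t = (x̄ - μ₀) / (s/√n) = (97.72 - 92) / (19.05/√50) = 2.123
p-value = 0.0388

Since p-value < α = 0.05, we reject H₀.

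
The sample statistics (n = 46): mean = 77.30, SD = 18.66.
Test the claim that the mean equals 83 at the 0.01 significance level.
One-sample t-test:
H₀: μ = 83
H₁: μ ≠ 83
df = n - 1 = 45
t = (x̄ - μ₀) / (s/√n) = (77.30 - 83) / (18.66/√46) = -2.072
p-value = 0.0440

Since p-value > α = 0.01, we fail to reject H₀.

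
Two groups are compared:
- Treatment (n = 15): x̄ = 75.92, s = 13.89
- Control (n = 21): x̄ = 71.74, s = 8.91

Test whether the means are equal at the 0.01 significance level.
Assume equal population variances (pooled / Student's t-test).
Student's two-sample t-test (equal variances):
H₀: μ₁ = μ₂
H₁: μ₁ ≠ μ₂
df = n₁ + n₂ - 2 = 34
Pooled variance s_p² = [(n₁-1)s₁² + (n₂-1)s₂²] / (n₁ + n₂ - 2) = [(14)(13.89²) + (20)(8.91²)] / 34 = 126.1415
SE = √(s_p²(1/n₁ + 1/n₂)) = √(126.1415 × (1/15 + 1/21)) = 3.7969
t = (x̄₁ - x̄₂) / SE = (75.92 - 71.74) / 3.7969 = 4.18 / 3.7969 = 1.101
p-value = 0.2787

Since p-value > α = 0.01, we fail to reject H₀.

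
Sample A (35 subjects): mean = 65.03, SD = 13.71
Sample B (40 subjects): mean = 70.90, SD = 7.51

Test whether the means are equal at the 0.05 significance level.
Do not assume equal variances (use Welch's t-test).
Welch's two-sample t-test:
H₀: μ₁ = μ₂
H₁: μ₁ ≠ μ₂
s₁²/n₁ = 13.71²/35 = 5.3704,  s₂²/n₂ = 7.51²/40 = 1.4100
SE = √(s₁²/n₁ + s₂²/n₂) = √(5.3704 + 1.4100) = 2.6039
df (Welch-Satterthwaite) = (s₁²/n₁ + s₂²/n₂)² / [(s₁²/n₁)²/(n₁-1) + (s₂²/n₂)²/(n₂-1)] ≈ 51.12
t = (x̄₁ - x̄₂) / SE = (65.03 - 70.90) / 2.6039 = -5.87 / 2.6039 = -2.254
p-value = 0.0285

Since p-value < α = 0.05, we reject H₀.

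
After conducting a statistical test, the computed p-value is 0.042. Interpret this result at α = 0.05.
Since p = 0.042 < α = 0.05, reject H₀.
There is sufficient evidence to reject the null hypothesis; the result is statistically significant at the 0.05 level.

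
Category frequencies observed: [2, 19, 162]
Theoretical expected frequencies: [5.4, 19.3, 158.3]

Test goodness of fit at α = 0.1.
Chi-square goodness of fit test:
H₀: observed counts match expected distribution
H₁: observed counts differ from expected distribution
df = k - 1 = 2
χ² = Σ(O - E)²/E
   = (2 - 5.4)²/5.4 + (19 - 19.3)²/19.3 + (162 - 158.3)²/158.3
   = 2.141 + 0.005 + 0.086
   = 2.23
p-value = 0.3276

Since p-value > α = 0.1, we fail to reject H₀.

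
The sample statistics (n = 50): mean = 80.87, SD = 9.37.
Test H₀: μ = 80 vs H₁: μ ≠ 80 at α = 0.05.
One-sample t-test:
H₀: μ = 80
H₁: μ ≠ 80
df = n - 1 = 49
t = (x̄ - μ₀) / (s/√n) = (80.87 - 80) / (9.37/√50) = 0.657
p-value = 0.5145

Since p-value > α = 0.05, we fail to reject H₀.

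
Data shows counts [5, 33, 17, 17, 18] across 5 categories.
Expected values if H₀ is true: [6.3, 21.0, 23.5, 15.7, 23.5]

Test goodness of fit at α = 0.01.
Chi-square goodness of fit test:
H₀: observed counts match expected distribution
H₁: observed counts differ from expected distribution
df = k - 1 = 4
χ² = Σ(O - E)²/E
   = (5 - 6.3)²/6.3 + (33 - 21.0)²/21.0 + (17 - 23.5)²/23.5 + (17 - 15.7)²/15.7 + (18 - 23.5)²/23.5
   = 0.268 + 6.857 + 1.798 + 0.108 + 1.287
   = 10.32
p-value = 0.0354

Since p-value > α = 0.01, we fail to reject H₀.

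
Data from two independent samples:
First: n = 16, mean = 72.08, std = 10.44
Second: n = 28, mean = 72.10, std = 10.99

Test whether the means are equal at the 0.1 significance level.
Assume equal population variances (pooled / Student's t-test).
Student's two-sample t-test (equal variances):
H₀: μ₁ = μ₂
H₁: μ₁ ≠ μ₂
df = n₁ + n₂ - 2 = 42
Pooled variance s_p² = [(n₁-1)s₁² + (n₂-1)s₂²] / (n₁ + n₂ - 2) = [(15)(10.44²) + (27)(10.99²)] / 42 = 116.5706
SE = √(s_p²(1/n₁ + 1/n₂)) = √(116.5706 × (1/16 + 1/28)) = 3.3836
t = (x̄₁ - x̄₂) / SE = (72.08 - 72.10) / 3.3836 = -0.02 / 3.3836 = -0.006
p-value = 0.9953

Since p-value > α = 0.1, we fail to reject H₀.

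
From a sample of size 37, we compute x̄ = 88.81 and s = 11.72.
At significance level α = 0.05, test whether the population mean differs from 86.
One-sample t-test:
H₀: μ = 86
H₁: μ ≠ 86
df = n - 1 = 36
t = (x̄ - μ₀) / (s/√n) = (88.81 - 86) / (11.72/√37) = 1.458
p-value = 0.1534

Since p-value > α = 0.05, we fail to reject H₀.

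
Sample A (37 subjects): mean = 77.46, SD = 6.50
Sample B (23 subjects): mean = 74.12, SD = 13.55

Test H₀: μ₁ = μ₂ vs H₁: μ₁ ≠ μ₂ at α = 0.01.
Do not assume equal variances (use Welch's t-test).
Welch's two-sample t-test:
H₀: μ₁ = μ₂
H₁: μ₁ ≠ μ₂
s₁²/n₁ = 6.50²/37 = 1.1419,  s₂²/n₂ = 13.55²/23 = 7.9827
SE = √(s₁²/n₁ + s₂²/n₂) = √(1.1419 + 7.9827) = 3.0207
df (Welch-Satterthwaite) = (s₁²/n₁ + s₂²/n₂)² / [(s₁²/n₁)²/(n₁-1) + (s₂²/n₂)²/(n₂-1)] ≈ 28.39
t = (x̄₁ - x̄₂) / SE = (77.46 - 74.12) / 3.0207 = 3.34 / 3.0207 = 1.106
p-value = 0.2781

Since p-value > α = 0.01, we fail to reject H₀.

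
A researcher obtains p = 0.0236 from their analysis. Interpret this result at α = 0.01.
Since p = 0.0236 > α = 0.01, fail to reject H₀.
There is insufficient evidence to reject the null hypothesis; the result is not statistically significant at the 0.01 level.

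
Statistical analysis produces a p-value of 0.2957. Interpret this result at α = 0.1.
Since p = 0.2957 > α = 0.1, fail to reject H₀.
There is insufficient evidence to reject the null hypothesis; the result is not statistically significant at the 0.1 level.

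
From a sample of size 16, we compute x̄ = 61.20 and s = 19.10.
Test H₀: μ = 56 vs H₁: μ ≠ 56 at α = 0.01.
One-sample t-test:
H₀: μ = 56
H₁: μ ≠ 56
df = n - 1 = 15
t = (x̄ - μ₀) / (s/√n) = (61.20 - 56) / (19.10/√16) = 1.089
p-value = 0.2933

Since p-value > α = 0.01, we fail to reject H₀.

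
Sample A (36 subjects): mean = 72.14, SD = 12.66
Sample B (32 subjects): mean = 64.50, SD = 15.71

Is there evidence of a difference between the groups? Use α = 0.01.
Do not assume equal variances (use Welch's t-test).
Welch's two-sample t-test:
H₀: μ₁ = μ₂
H₁: μ₁ ≠ μ₂
s₁²/n₁ = 12.66²/36 = 4.4521,  s₂²/n₂ = 15.71²/32 = 7.7126
SE = √(s₁²/n₁ + s₂²/n₂) = √(4.4521 + 7.7126) = 3.4878
df (Welch-Satterthwaite) = (s₁²/n₁ + s₂²/n₂)² / [(s₁²/n₁)²/(n₁-1) + (s₂²/n₂)²/(n₂-1)] ≈ 59.55
t = (x̄₁ - x̄₂) / SE = (72.14 - 64.50) / 3.4878 = 7.64 / 3.4878 = 2.190
p-value = 0.0324

Since p-value > α = 0.01, we fail to reject H₀.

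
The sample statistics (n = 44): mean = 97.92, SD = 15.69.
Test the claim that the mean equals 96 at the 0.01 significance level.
One-sample t-test:
H₀: μ = 96
H₁: μ ≠ 96
df = n - 1 = 43
t = (x̄ - μ₀) / (s/√n) = (97.92 - 96) / (15.69/√44) = 0.812
p-value = 0.4214

Since p-value > α = 0.01, we fail to reject H₀.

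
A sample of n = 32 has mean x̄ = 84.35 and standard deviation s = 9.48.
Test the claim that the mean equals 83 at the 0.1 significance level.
One-sample t-test:
H₀: μ = 83
H₁: μ ≠ 83
df = n - 1 = 31
t = (x̄ - μ₀) / (s/√n) = (84.35 - 83) / (9.48/√32) = 0.806
p-value = 0.4266

Since p-value > α = 0.1, we fail to reject H₀.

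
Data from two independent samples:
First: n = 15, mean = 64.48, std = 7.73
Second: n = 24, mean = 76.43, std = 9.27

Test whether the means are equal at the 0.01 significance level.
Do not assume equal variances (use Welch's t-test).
Welch's two-sample t-test:
H₀: μ₁ = μ₂
H₁: μ₁ ≠ μ₂
s₁²/n₁ = 7.73²/15 = 3.9835,  s₂²/n₂ = 9.27²/24 = 3.5805
SE = √(s₁²/n₁ + s₂²/n₂) = √(3.9835 + 3.5805) = 2.7503
df (Welch-Satterthwaite) = (s₁²/n₁ + s₂²/n₂)² / [(s₁²/n₁)²/(n₁-1) + (s₂²/n₂)²/(n₂-1)] ≈ 33.84
t = (x̄₁ - x̄₂) / SE = (64.48 - 76.43) / 2.7503 = -11.95 / 2.7503 = -4.345
p-value = 0.0001

Since p-value < α = 0.01, we reject H₀.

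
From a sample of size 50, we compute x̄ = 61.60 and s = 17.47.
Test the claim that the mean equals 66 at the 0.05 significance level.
One-sample t-test:
H₀: μ = 66
H₁: μ ≠ 66
df = n - 1 = 49
t = (x̄ - μ₀) / (s/√n) = (61.60 - 66) / (17.47/√50) = -1.781
p-value = 0.0811

Since p-value > α = 0.05, we fail to reject H₀.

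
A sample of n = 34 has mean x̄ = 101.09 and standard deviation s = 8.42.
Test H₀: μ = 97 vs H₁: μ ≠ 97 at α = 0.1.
One-sample t-test:
H₀: μ = 97
H₁: μ ≠ 97
df = n - 1 = 33
t = (x̄ - μ₀) / (s/√n) = (101.09 - 97) / (8.42/√34) = 2.832
p-value = 0.0078

Since p-value < α = 0.1, we reject H₀.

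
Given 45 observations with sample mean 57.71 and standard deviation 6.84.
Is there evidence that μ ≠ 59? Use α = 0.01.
One-sample t-test:
H₀: μ = 59
H₁: μ ≠ 59
df = n - 1 = 44
t = (x̄ - μ₀) / (s/√n) = (57.71 - 59) / (6.84/√45) = -1.265
p-value = 0.2125

Since p-value > α = 0.01, we fail to reject H₀.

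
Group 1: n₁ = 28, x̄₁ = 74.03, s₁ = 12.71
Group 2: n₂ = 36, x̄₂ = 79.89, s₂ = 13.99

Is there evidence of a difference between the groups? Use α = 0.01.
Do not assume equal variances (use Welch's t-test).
Welch's two-sample t-test:
H₀: μ₁ = μ₂
H₁: μ₁ ≠ μ₂
s₁²/n₁ = 12.71²/28 = 5.7694,  s₂²/n₂ = 13.99²/36 = 5.4367
SE = √(s₁²/n₁ + s₂²/n₂) = √(5.7694 + 5.4367) = 3.3476
df (Welch-Satterthwaite) = (s₁²/n₁ + s₂²/n₂)² / [(s₁²/n₁)²/(n₁-1) + (s₂²/n₂)²/(n₂-1)] ≈ 60.45
t = (x̄₁ - x̄₂) / SE = (74.03 - 79.89) / 3.3476 = -5.86 / 3.3476 = -1.751
p-value = 0.0851

Since p-value > α = 0.01, we fail to reject H₀.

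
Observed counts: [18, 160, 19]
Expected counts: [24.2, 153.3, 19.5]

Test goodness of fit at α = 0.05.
Chi-square goodness of fit test:
H₀: observed counts match expected distribution
H₁: observed counts differ from expected distribution
df = k - 1 = 2
χ² = Σ(O - E)²/E
   = (18 - 24.2)²/24.2 + (160 - 153.3)²/153.3 + (19 - 19.5)²/19.5
   = 1.588 + 0.293 + 0.013
   = 1.89
p-value = 0.3879

Since p-value > α = 0.05, we fail to reject H₀.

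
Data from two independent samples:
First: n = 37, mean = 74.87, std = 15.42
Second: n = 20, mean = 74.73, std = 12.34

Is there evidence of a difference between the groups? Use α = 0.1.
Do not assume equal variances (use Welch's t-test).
Welch's two-sample t-test:
H₀: μ₁ = μ₂
H₁: μ₁ ≠ μ₂
s₁²/n₁ = 15.42²/37 = 6.4264,  s₂²/n₂ = 12.34²/20 = 7.6138
SE = √(s₁²/n₁ + s₂²/n₂) = √(6.4264 + 7.6138) = 3.7470
df (Welch-Satterthwaite) = (s₁²/n₁ + s₂²/n₂)² / [(s₁²/n₁)²/(n₁-1) + (s₂²/n₂)²/(n₂-1)] ≈ 46.95
t = (x̄₁ - x̄₂) / SE = (74.87 - 74.73) / 3.7470 = 0.14 / 3.7470 = 0.037
p-value = 0.9704

Since p-value > α = 0.1, we fail to reject H₀.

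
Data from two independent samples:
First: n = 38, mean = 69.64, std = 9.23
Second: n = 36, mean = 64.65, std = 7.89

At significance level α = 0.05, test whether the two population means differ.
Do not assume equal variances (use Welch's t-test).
Welch's two-sample t-test:
H₀: μ₁ = μ₂
H₁: μ₁ ≠ μ₂
s₁²/n₁ = 9.23²/38 = 2.2419,  s₂²/n₂ = 7.89²/36 = 1.7292
SE = √(s₁²/n₁ + s₂²/n₂) = √(2.2419 + 1.7292) = 1.9928
df (Welch-Satterthwaite) = (s₁²/n₁ + s₂²/n₂)² / [(s₁²/n₁)²/(n₁-1) + (s₂²/n₂)²/(n₂-1)] ≈ 71.27
t = (x̄₁ - x̄₂) / SE = (69.64 - 64.65) / 1.9928 = 4.99 / 1.9928 = 2.504
p-value = 0.0146

Since p-value < α = 0.05, we reject H₀.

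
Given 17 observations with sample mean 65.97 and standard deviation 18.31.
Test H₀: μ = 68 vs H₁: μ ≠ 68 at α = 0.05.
One-sample t-test:
H₀: μ = 68
H₁: μ ≠ 68
df = n - 1 = 16
t = (x̄ - μ₀) / (s/√n) = (65.97 - 68) / (18.31/√17) = -0.457
p-value = 0.6537

Since p-value > α = 0.05, we fail to reject H₀.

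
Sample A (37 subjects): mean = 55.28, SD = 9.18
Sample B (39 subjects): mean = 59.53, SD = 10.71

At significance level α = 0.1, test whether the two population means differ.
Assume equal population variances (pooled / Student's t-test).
Student's two-sample t-test (equal variances):
H₀: μ₁ = μ₂
H₁: μ₁ ≠ μ₂
df = n₁ + n₂ - 2 = 74
Pooled variance s_p² = [(n₁-1)s₁² + (n₂-1)s₂²] / (n₁ + n₂ - 2) = [(36)(9.18²) + (38)(10.71²)] / 74 = 99.8995
SE = √(s_p²(1/n₁ + 1/n₂)) = √(99.8995 × (1/37 + 1/39)) = 2.2938
t = (x̄₁ - x̄₂) / SE = (55.28 - 59.53) / 2.2938 = -4.25 / 2.2938 = -1.853
p-value = 0.0679

Since p-value < α = 0.1, we reject H₀.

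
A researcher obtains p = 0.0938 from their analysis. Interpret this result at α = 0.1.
Since p = 0.0938 < α = 0.1, reject H₀.
There is sufficient evidence to reject the null hypothesis; the result is statistically significant at the 0.1 level.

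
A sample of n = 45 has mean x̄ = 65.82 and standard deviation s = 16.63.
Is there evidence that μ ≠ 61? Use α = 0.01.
One-sample t-test:
H₀: μ = 61
H₁: μ ≠ 61
df = n - 1 = 44
t = (x̄ - μ₀) / (s/√n) = (65.82 - 61) / (16.63/√45) = 1.944
p-value = 0.0583

Since p-value > α = 0.01, we fail to reject H₀.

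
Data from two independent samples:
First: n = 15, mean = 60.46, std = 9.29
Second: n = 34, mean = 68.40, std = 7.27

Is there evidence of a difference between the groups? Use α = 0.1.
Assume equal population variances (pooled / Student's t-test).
Student's two-sample t-test (equal variances):
H₀: μ₁ = μ₂
H₁: μ₁ ≠ μ₂
df = n₁ + n₂ - 2 = 47
Pooled variance s_p² = [(n₁-1)s₁² + (n₂-1)s₂²] / (n₁ + n₂ - 2) = [(14)(9.29²) + (33)(7.27²)] / 47 = 62.8171
SE = √(s_p²(1/n₁ + 1/n₂)) = √(62.8171 × (1/15 + 1/34)) = 2.4567
t = (x̄₁ - x̄₂) / SE = (60.46 - 68.40) / 2.4567 = -7.94 / 2.4567 = -3.232
p-value = 0.0022

Since p-value < α = 0.1, we reject H₀.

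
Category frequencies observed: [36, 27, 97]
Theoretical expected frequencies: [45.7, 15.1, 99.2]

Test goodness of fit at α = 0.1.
Chi-square goodness of fit test:
H₀: observed counts match expected distribution
H₁: observed counts differ from expected distribution
df = k - 1 = 2
χ² = Σ(O - E)²/E
   = (36 - 45.7)²/45.7 + (27 - 15.1)²/15.1 + (97 - 99.2)²/99.2
   = 2.059 + 9.378 + 0.049
   = 11.49
p-value = 0.0032

Since p-value < α = 0.1, we reject H₀.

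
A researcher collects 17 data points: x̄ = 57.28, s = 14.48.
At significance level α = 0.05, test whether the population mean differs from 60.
One-sample t-test:
H₀: μ = 60
H₁: μ ≠ 60
df = n - 1 = 16
t = (x̄ - μ₀) / (s/√n) = (57.28 - 60) / (14.48/√17) = -0.775
p-value = 0.4499

Since p-value > α = 0.05, we fail to reject H₀.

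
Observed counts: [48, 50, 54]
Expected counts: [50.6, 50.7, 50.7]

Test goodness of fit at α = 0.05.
Chi-square goodness of fit test:
H₀: observed counts match expected distribution
H₁: observed counts differ from expected distribution
df = k - 1 = 2
χ² = Σ(O - E)²/E
   = (48 - 50.6)²/50.6 + (50 - 50.7)²/50.7 + (54 - 50.7)²/50.7
   = 0.134 + 0.010 + 0.215
   = 0.36
p-value = 0.8361

Since p-value > α = 0.05, we fail to reject H₀.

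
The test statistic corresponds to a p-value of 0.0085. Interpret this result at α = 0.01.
Since p = 0.0085 < α = 0.01, reject H₀.
There is sufficient evidence to reject the null hypothesis; the result is statistically significant at the 0.01 level.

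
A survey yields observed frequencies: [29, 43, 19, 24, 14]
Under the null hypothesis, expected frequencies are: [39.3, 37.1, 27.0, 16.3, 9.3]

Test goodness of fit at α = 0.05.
Chi-square goodness of fit test:
H₀: observed counts match expected distribution
H₁: observed counts differ from expected distribution
df = k - 1 = 4
χ² = Σ(O - E)²/E
   = (29 - 39.3)²/39.3 + (43 - 37.1)²/37.1 + (19 - 27.0)²/27.0 + (24 - 16.3)²/16.3 + (14 - 9.3)²/9.3
   = 2.699 + 0.938 + 2.370 + 3.637 + 2.375
   = 12.02
p-value = 0.0172

Since p-value < α = 0.05, we reject H₀.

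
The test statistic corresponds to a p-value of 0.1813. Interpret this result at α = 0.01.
Since p = 0.1813 > α = 0.01, fail to reject H₀.
There is insufficient evidence to reject the null hypothesis; the result is not statistically significant at the 0.01 level.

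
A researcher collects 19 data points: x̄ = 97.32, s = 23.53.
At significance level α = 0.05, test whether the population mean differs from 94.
One-sample t-test:
H₀: μ = 94
H₁: μ ≠ 94
df = n - 1 = 18
t = (x̄ - μ₀) / (s/√n) = (97.32 - 94) / (23.53/√19) = 0.615
p-value = 0.5462

Since p-value > α = 0.05, we fail to reject H₀.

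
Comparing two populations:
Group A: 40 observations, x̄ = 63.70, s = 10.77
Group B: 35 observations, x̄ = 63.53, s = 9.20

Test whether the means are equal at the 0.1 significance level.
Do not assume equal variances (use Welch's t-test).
Welch's two-sample t-test:
H₀: μ₁ = μ₂
H₁: μ₁ ≠ μ₂
s₁²/n₁ = 10.77²/40 = 2.8998,  s₂²/n₂ = 9.20²/35 = 2.4183
SE = √(s₁²/n₁ + s₂²/n₂) = √(2.8998 + 2.4183) = 2.3061
df (Welch-Satterthwaite) = (s₁²/n₁ + s₂²/n₂)² / [(s₁²/n₁)²/(n₁-1) + (s₂²/n₂)²/(n₂-1)] ≈ 72.96
t = (x̄₁ - x̄₂) / SE = (63.70 - 63.53) / 2.3061 = 0.17 / 2.3061 = 0.074
p-value = 0.9414

Since p-value > α = 0.1, we fail to reject H₀.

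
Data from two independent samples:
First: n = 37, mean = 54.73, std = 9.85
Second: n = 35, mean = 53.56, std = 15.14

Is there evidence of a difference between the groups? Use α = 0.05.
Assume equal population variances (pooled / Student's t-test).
Student's two-sample t-test (equal variances):
H₀: μ₁ = μ₂
H₁: μ₁ ≠ μ₂
df = n₁ + n₂ - 2 = 70
Pooled variance s_p² = [(n₁-1)s₁² + (n₂-1)s₂²] / (n₁ + n₂ - 2) = [(36)(9.85²) + (34)(15.14²)] / 70 = 161.2325
SE = √(s_p²(1/n₁ + 1/n₂)) = √(161.2325 × (1/37 + 1/35)) = 2.9940
t = (x̄₁ - x̄₂) / SE = (54.73 - 53.56) / 2.9940 = 1.17 / 2.9940 = 0.391
p-value = 0.6971

Since p-value > α = 0.05, we fail to reject H₀.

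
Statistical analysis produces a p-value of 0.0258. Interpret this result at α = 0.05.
Since p = 0.0258 < α = 0.05, reject H₀.
There is sufficient evidence to reject the null hypothesis; the result is statistically significant at the 0.05 level.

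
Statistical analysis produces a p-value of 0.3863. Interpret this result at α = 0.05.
Since p = 0.3863 > α = 0.05, fail to reject H₀.
There is insufficient evidence to reject the null hypothesis; the result is not statistically significant at the 0.05 level.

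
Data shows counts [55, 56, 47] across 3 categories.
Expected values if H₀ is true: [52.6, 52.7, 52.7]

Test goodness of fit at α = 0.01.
Chi-square goodness of fit test:
H₀: observed counts match expected distribution
H₁: observed counts differ from expected distribution
df = k - 1 = 2
χ² = Σ(O - E)²/E
   = (55 - 52.6)²/52.6 + (56 - 52.7)²/52.7 + (47 - 52.7)²/52.7
   = 0.110 + 0.207 + 0.617
   = 0.93
p-value = 0.6273

Since p-value > α = 0.01, we fail to reject H₀.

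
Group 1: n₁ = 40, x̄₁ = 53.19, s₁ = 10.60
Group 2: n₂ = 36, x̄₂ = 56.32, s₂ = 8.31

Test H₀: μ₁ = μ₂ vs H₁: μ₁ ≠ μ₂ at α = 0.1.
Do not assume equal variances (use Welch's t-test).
Welch's two-sample t-test:
H₀: μ₁ = μ₂
H₁: μ₁ ≠ μ₂
s₁²/n₁ = 10.60²/40 = 2.8090,  s₂²/n₂ = 8.31²/36 = 1.9182
SE = √(s₁²/n₁ + s₂²/n₂) = √(2.8090 + 1.9182) = 2.1742
df (Welch-Satterthwaite) = (s₁²/n₁ + s₂²/n₂)² / [(s₁²/n₁)²/(n₁-1) + (s₂²/n₂)²/(n₂-1)] ≈ 72.68
t = (x̄₁ - x̄₂) / SE = (53.19 - 56.32) / 2.1742 = -3.13 / 2.1742 = -1.440
p-value = 0.1543

Since p-value > α = 0.1, we fail to reject H₀.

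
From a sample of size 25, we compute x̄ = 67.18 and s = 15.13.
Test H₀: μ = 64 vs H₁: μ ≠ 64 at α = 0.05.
One-sample t-test:
H₀: μ = 64
H₁: μ ≠ 64
df = n - 1 = 24
t = (x̄ - μ₀) / (s/√n) = (67.18 - 64) / (15.13/√25) = 1.051
p-value = 0.3038

Since p-value > α = 0.05, we fail to reject H₀.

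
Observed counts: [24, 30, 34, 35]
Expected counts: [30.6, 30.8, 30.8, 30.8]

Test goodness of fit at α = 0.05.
Chi-square goodness of fit test:
H₀: observed counts match expected distribution
H₁: observed counts differ from expected distribution
df = k - 1 = 3
χ² = Σ(O - E)²/E
   = (24 - 30.6)²/30.6 + (30 - 30.8)²/30.8 + (34 - 30.8)²/30.8 + (35 - 30.8)²/30.8
   = 1.424 + 0.021 + 0.332 + 0.573
   = 2.35
p-value = 0.5031

Since p-value > α = 0.05, we fail to reject H₀.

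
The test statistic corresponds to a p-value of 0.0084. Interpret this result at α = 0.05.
Since p = 0.0084 < α = 0.05, reject H₀.
There is sufficient evidence to reject the null hypothesis; the result is statistically significant at the 0.05 level.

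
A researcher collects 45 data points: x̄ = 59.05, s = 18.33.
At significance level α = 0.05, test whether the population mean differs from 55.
One-sample t-test:
H₀: μ = 55
H₁: μ ≠ 55
df = n - 1 = 44
t = (x̄ - μ₀) / (s/√n) = (59.05 - 55) / (18.33/√45) = 1.482
p-value = 0.1454

Since p-value > α = 0.05, we fail to reject H₀.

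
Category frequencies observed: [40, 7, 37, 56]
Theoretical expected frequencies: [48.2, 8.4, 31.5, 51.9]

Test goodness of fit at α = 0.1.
Chi-square goodness of fit test:
H₀: observed counts match expected distribution
H₁: observed counts differ from expected distribution
df = k - 1 = 3
χ² = Σ(O - E)²/E
   = (40 - 48.2)²/48.2 + (7 - 8.4)²/8.4 + (37 - 31.5)²/31.5 + (56 - 51.9)²/51.9
   = 1.395 + 0.233 + 0.960 + 0.324
   = 2.91
p-value = 0.4053

Since p-value > α = 0.1, we fail to reject H₀.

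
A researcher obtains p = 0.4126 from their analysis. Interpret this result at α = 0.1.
Since p = 0.4126 > α = 0.1, fail to reject H₀.
There is insufficient evidence to reject the null hypothesis; the result is not statistically significant at the 0.1 level.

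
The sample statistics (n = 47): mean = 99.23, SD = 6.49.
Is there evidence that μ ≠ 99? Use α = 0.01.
One-sample t-test:
H₀: μ = 99
H₁: μ ≠ 99
df = n - 1 = 46
t = (x̄ - μ₀) / (s/√n) = (99.23 - 99) / (6.49/√47) = 0.243
p-value = 0.8091

Since p-value > α = 0.01, we fail to reject H₀.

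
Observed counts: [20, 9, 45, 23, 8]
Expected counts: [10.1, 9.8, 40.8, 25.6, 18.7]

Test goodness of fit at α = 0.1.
Chi-square goodness of fit test:
H₀: observed counts match expected distribution
H₁: observed counts differ from expected distribution
df = k - 1 = 4
χ² = Σ(O - E)²/E
   = (20 - 10.1)²/10.1 + (9 - 9.8)²/9.8 + (45 - 40.8)²/40.8 + (23 - 25.6)²/25.6 + (8 - 18.7)²/18.7
   = 9.704 + 0.065 + 0.432 + 0.264 + 6.122
   = 16.59
p-value = 0.0023

Since p-value < α = 0.1, we reject H₀.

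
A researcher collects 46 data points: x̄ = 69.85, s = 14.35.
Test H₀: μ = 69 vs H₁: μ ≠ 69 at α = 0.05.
One-sample t-test:
H₀: μ = 69
H₁: μ ≠ 69
df = n - 1 = 45
t = (x̄ - μ₀) / (s/√n) = (69.85 - 69) / (14.35/√46) = 0.402
p-value = 0.6898

Since p-value > α = 0.05, we fail to reject H₀.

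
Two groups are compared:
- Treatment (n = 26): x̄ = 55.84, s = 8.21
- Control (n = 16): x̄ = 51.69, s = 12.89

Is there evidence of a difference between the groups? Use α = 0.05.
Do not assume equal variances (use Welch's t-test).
Welch's two-sample t-test:
H₀: μ₁ = μ₂
H₁: μ₁ ≠ μ₂
s₁²/n₁ = 8.21²/26 = 2.5925,  s₂²/n₂ = 12.89²/16 = 10.3845
SE = √(s₁²/n₁ + s₂²/n₂) = √(2.5925 + 10.3845) = 3.6024
df (Welch-Satterthwaite) = (s₁²/n₁ + s₂²/n₂)² / [(s₁²/n₁)²/(n₁-1) + (s₂²/n₂)²/(n₂-1)] ≈ 22.58
t = (x̄₁ - x̄₂) / SE = (55.84 - 51.69) / 3.6024 = 4.15 / 3.6024 = 1.152
p-value = 0.2614

Since p-value > α = 0.05, we fail to reject H₀.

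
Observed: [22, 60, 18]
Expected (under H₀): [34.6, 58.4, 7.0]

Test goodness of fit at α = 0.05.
Chi-square goodness of fit test:
H₀: observed counts match expected distribution
H₁: observed counts differ from expected distribution
df = k - 1 = 2
χ² = Σ(O - E)²/E
   = (22 - 34.6)²/34.6 + (60 - 58.4)²/58.4 + (18 - 7.0)²/7.0
   = 4.588 + 0.044 + 17.286
   = 21.92
p-value < 0.0001

Since p-value < α = 0.05, we reject H₀.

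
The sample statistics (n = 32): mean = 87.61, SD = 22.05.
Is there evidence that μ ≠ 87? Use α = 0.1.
One-sample t-test:
H₀: μ = 87
H₁: μ ≠ 87
df = n - 1 = 31
t = (x̄ - μ₀) / (s/√n) = (87.61 - 87) / (22.05/√32) = 0.156
p-value = 0.8767

Since p-value > α = 0.1, we fail to reject H₀.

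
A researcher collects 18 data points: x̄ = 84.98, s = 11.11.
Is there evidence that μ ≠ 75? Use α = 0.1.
One-sample t-test:
H₀: μ = 75
H₁: μ ≠ 75
df = n - 1 = 17
t = (x̄ - μ₀) / (s/√n) = (84.98 - 75) / (11.11/√18) = 3.811
p-value = 0.0014

Since p-value < α = 0.1, we reject H₀.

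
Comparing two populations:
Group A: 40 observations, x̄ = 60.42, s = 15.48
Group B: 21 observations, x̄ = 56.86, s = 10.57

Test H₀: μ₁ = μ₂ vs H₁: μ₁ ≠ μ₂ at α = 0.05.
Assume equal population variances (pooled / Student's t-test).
Student's two-sample t-test (equal variances):
H₀: μ₁ = μ₂
H₁: μ₁ ≠ μ₂
df = n₁ + n₂ - 2 = 59
Pooled variance s_p² = [(n₁-1)s₁² + (n₂-1)s₂²] / (n₁ + n₂ - 2) = [(39)(15.48²) + (20)(10.57²)] / 59 = 196.2726
SE = √(s_p²(1/n₁ + 1/n₂)) = √(196.2726 × (1/40 + 1/21)) = 3.7753
t = (x̄₁ - x̄₂) / SE = (60.42 - 56.86) / 3.7753 = 3.56 / 3.7753 = 0.943
p-value = 0.3495

Since p-value > α = 0.05, we fail to reject H₀.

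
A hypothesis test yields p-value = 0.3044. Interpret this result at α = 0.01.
Since p = 0.3044 > α = 0.01, fail to reject H₀.
There is insufficient evidence to reject the null hypothesis; the result is not statistically significant at the 0.01 level.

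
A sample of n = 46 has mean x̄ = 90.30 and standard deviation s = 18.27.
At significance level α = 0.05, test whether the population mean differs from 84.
One-sample t-test:
H₀: μ = 84
H₁: μ ≠ 84
df = n - 1 = 45
t = (x̄ - μ₀) / (s/√n) = (90.30 - 84) / (18.27/√46) = 2.339
p-value = 0.0239

Since p-value < α = 0.05, we reject H₀.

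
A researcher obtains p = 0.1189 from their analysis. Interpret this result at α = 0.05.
Since p = 0.1189 > α = 0.05, fail to reject H₀.
There is insufficient evidence to reject the null hypothesis; the result is not statistically significant at the 0.05 level.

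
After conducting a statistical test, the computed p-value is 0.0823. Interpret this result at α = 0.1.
Since p = 0.0823 < α = 0.1, reject H₀.
There is sufficient evidence to reject the null hypothesis; the result is statistically significant at the 0.1 level.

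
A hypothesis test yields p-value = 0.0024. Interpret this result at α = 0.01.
Since p = 0.0024 < α = 0.01, reject H₀.
There is sufficient evidence to reject the null hypothesis; the result is statistically significant at the 0.01 level.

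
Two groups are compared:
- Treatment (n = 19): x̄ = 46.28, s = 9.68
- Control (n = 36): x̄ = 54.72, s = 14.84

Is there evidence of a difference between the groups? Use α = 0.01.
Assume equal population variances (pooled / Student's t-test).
Student's two-sample t-test (equal variances):
H₀: μ₁ = μ₂
H₁: μ₁ ≠ μ₂
df = n₁ + n₂ - 2 = 53
Pooled variance s_p² = [(n₁-1)s₁² + (n₂-1)s₂²] / (n₁ + n₂ - 2) = [(18)(9.68²) + (35)(14.84²)] / 53 = 177.2555
SE = √(s_p²(1/n₁ + 1/n₂)) = √(177.2555 × (1/19 + 1/36)) = 3.7753
t = (x̄₁ - x̄₂) / SE = (46.28 - 54.72) / 3.7753 = -8.44 / 3.7753 = -2.236
p-value = 0.0296

Since p-value > α = 0.01, we fail to reject H₀.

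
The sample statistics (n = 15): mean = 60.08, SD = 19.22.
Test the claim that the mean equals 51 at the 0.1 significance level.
One-sample t-test:
H₀: μ = 51
H₁: μ ≠ 51
df = n - 1 = 14
t = (x̄ - μ₀) / (s/√n) = (60.08 - 51) / (19.22/√15) = 1.830
p-value = 0.0887

Since p-value < α = 0.1, we reject H₀.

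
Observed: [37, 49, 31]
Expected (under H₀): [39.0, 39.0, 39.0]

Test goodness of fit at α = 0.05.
Chi-square goodness of fit test:
H₀: observed counts match expected distribution
H₁: observed counts differ from expected distribution
df = k - 1 = 2
χ² = Σ(O - E)²/E
   = (37 - 39.0)²/39.0 + (49 - 39.0)²/39.0 + (31 - 39.0)²/39.0
   = 0.103 + 2.564 + 1.641
   = 4.31
p-value = 0.1160

Since p-value > α = 0.05, we fail to reject H₀.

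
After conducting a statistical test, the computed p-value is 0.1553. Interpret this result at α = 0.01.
Since p = 0.1553 > α = 0.01, fail to reject H₀.
There is insufficient evidence to reject the null hypothesis; the result is not statistically significant at the 0.01 level.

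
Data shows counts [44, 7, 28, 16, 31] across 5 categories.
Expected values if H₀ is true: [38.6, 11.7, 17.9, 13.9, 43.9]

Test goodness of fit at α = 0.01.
Chi-square goodness of fit test:
H₀: observed counts match expected distribution
H₁: observed counts differ from expected distribution
df = k - 1 = 4
χ² = Σ(O - E)²/E
   = (44 - 38.6)²/38.6 + (7 - 11.7)²/11.7 + (28 - 17.9)²/17.9 + (16 - 13.9)²/13.9 + (31 - 43.9)²/43.9
   = 0.755 + 1.888 + 5.699 + 0.317 + 3.791
   = 12.45
p-value = 0.0143

Since p-value > α = 0.01, we fail to reject H₀.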